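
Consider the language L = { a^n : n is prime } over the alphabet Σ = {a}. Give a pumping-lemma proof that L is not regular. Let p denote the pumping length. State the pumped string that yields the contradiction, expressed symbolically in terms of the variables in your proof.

a^{q(1+k)}

Toward a contradiction, assume L is regular with pumping length p.
Let q be a prime with q ≥ p+2 (infinitely many primes exist), and take w = a^q ∈ L with |w| = q ≥ p.
Write w = xyz as guaranteed by the lemma, with |xy| ≤ p and |y| ≥ 1.
Then y = a^k for some k with 1 ≤ k ≤ p.
Since 1 ≤ k ≤ p, |xz| = q-k. Pump with i = q+1: |xy^{q+1}z| = (q-k)+(q+1)k = q+qk = q(1+k), which is composite (both factors ≥ 2). So xy^{q+1}z = a^{q(1+k)} ∉ L.
Contradiction. Therefore L is not regular.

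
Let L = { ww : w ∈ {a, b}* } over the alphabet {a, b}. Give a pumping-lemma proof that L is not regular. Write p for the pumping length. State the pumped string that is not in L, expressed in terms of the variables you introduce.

a^{p+k} b^p a^p b^p

Assume L is regular. Let p be the pumping length given by the pumping lemma.
Take w = a^p b^p a^p b^p = uu where u = a^pb^p; then w ∈ L and |w| = 4p ≥ p.
Write w = xyz as guaranteed by the lemma, with |xy| ≤ p and |y| > 0.
The first p characters of w are a's, so xy (and hence y) consists only of a's. Write y = a^k, 1 ≤ k ≤ p.
Pump with i = 2: xy^2z = a^{p+k} b^p a^p b^p, of length 4p+k. Suppose this equals vv. The string starts with a and ends with b, so v does too; thus the boundary between the two copies of v is a b→a transition. There is exactly one such transition, at position 2p+k, so |v| = 2p+k and |vv| = 4p+2k ≠ 4p+k since k ≥ 1. So xy^2z ∉ L.
Contradiction. Therefore L is not regular.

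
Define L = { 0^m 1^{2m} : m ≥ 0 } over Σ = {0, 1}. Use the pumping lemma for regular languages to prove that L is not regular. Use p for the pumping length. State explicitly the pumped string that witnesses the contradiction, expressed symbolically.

0^{p+k} 1^{2p}

Assume L is regular. Let p be the pumping length given by the pumping lemma.
Let w = 0^p 1^{2p} ∈ L; note |w| = 3p ≥ p.
By the pumping lemma, w = xyz with |xy| ≤ p and y is nonempty.
Since the first p symbols of w are all 0's and |xy| ≤ p, y lies entirely in the leading 0-block: y = 0^k for some k with 1 ≤ k ≤ p.
Pump with i = 2: xy^2z = 0^{p+k} 1^{2p}. For this to lie in L we would need 2p = 2(p+k), which forces k = 0. But k ≥ 1, so xy^2z ∉ L.
This contradicts the pumping lemma, so L is not regular.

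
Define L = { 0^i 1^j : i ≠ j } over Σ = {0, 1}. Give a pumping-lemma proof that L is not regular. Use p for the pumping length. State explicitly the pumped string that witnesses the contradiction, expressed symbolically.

0^{p+p!} 1^{p+p!}

Assume L is regular; let p be its pumping constant.
Choose w = 0^p 1^{p+p!}. Since p ≠ p+p!, w ∈ L; and |w| ≥ p.
Write w = xyz as guaranteed by the lemma, with |xy| ≤ p and |y| ≥ 1.
Since the first p symbols of w are all 0's and |xy| ≤ p, y lies entirely in the leading 0-block: y = 0^k for some k with 1 ≤ k ≤ p.
Since 1 ≤ k ≤ p, k divides p!; set t = 1 + p!/k. Then xy^t z has p + (p!/k)·k = p + p! copies of 0. Now the 0-count equals the 1-count, so i ≠ j fails. So xy^t z = 0^{p+p!} 1^{p+p!} ∉ L.
This contradicts the pumping lemma, so L is not regular.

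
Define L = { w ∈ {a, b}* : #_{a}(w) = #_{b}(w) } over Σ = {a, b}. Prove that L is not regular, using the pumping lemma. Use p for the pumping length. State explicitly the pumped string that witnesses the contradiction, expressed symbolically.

a^{p+k} b^p

Assume L is regular. Let p be the pumping length given by the pumping lemma.
Choose w = a^p b^p ∈ L with |w| = 2p ≥ p.
The pumping lemma gives a decomposition w = xyz where |xy| ≤ p and |y| > 0.
Since the first p symbols of w are all a's and |xy| ≤ p, y lies entirely in the leading a-block: y = a^k for some k with 1 ≤ k ≤ p.
Pump with i = 2: xy^2z = a^{p+k} b^p has p+k occurrences of a but only p of b. Since k ≥ 1 the counts differ, so xy^2z ∉ L.
Contradiction. Therefore L is not regular.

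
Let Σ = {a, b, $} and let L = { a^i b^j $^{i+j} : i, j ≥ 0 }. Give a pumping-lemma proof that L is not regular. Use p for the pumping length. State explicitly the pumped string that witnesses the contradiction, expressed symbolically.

Assume L is regular. Let p be the pumping length given by the pumping lemma.
Take w = a^p b^p $^{2p} ∈ L (with i=j=p, i+j=2p), |w| = 4p ≥ p.
Write w = xyz as guaranteed by the lemma, with |xy| ≤ p and |y| > 0.
Since the first p symbols of w are all a's and |xy| ≤ p, y lies entirely in the leading a-block: y = a^k for some k with 1 ≤ k ≤ p.
Consider xy^2z = a^{p+k} b^p $^{2p}. Now the a- and b-counts sum to 2p+k, but the $-count is 2p ≠ 2p+k. So xy^2z ∉ L.
This is a contradiction; hence L is not regular.

a^{p+k} b^p $^{2p}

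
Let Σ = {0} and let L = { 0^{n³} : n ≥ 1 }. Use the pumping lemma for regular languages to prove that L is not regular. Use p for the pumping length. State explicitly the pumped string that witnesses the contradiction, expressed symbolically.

Assume L is regular. Let p be the pumping length given by the pumping lemma.
Take w = 0^{p³} ∈ L with |w| = p³ ≥ p.
Write w = xyz as guaranteed by the lemma, with |xy| ≤ p and y is nonempty.
Then y = 0^k for some k with 1 ≤ k ≤ p.
Pump with i = 2: xy^2z = 0^{p³+k}. Since 1 ≤ k ≤ p, p³ < p³+k ≤ p³+p < p³+3p²+3p+1 = (p+1)³, so p³+k is not a perfect cube. So xy^2z ∉ L.
Contradiction. Therefore L is not regular.

0^{p³+k}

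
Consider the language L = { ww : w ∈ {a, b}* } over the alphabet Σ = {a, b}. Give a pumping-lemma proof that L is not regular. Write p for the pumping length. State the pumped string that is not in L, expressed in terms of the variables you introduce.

a^{p+k} b^p a^p b^p

Assume L is regular; let p be its pumping constant.
Take w = a^p b^p a^p b^p = uu where u = a^pb^p; then w ∈ L and |w| = 4p ≥ p.
Write w = xyz as guaranteed by the lemma, with |xy| ≤ p and y is nonempty.
Since the first p symbols of w are all a's and |xy| ≤ p, y lies entirely in the leading a-block: y = a^k for some k with 1 ≤ k ≤ p.
Pump with i = 2: xy^2z = a^{p+k} b^p a^p b^p, of length 4p+k. Suppose this equals vv. The string starts with a and ends with b, so v does too; thus the boundary between the two copies of v is a b→a transition. There is exactly one such transition, at position 2p+k, so |v| = 2p+k and |vv| = 4p+2k ≠ 4p+k since k ≥ 1. So xy^2z ∉ L.
Contradiction. Therefore L is not regular.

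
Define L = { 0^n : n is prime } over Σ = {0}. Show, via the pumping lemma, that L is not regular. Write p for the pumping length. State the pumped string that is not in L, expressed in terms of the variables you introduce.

Assume L is regular; let p be its pumping constant.
Let q be a prime with q ≥ p+2 (infinitely many primes exist), and take w = 0^q ∈ L with |w| = q ≥ p.
Write w = xyz as guaranteed by the lemma, with |xy| ≤ p and y is nonempty.
Then y = 0^k for some k with 1 ≤ k ≤ p.
Since 1 ≤ k ≤ p, |xz| = q-k. Pump with i = q+1: |xy^{q+1}z| = (q-k)+(q+1)k = q+qk = q(1+k), which is composite (both factors ≥ 2). So xy^{q+1}z = 0^{q(1+k)} ∉ L.
This contradicts the pumping lemma, so L is not regular.

0^{q(1+k)}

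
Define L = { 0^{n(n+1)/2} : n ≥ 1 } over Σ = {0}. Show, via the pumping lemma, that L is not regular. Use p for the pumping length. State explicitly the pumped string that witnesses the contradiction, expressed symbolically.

Assume L is regular; let p be its pumping constant.
Take w = 0^{p(p+1)/2} ∈ L with |w| = p(p+1)/2 ≥ p.
Write w = xyz as guaranteed by the lemma, with |xy| ≤ p and |y| > 0.
Then y = 0^k for some k with 1 ≤ k ≤ p.
Pump with i = 2: xy^2z = 0^{p(p+1)/2+k}. Since 1 ≤ k ≤ p, p(p+1)/2 < p(p+1)/2+k ≤ p(p+1)/2+p < (p+1)(p+2)/2, so p(p+1)/2+k is strictly between consecutive triangular numbers. So xy^2z ∉ L.
This is a contradiction; hence L is not regular.

0^{p(p+1)/2+k}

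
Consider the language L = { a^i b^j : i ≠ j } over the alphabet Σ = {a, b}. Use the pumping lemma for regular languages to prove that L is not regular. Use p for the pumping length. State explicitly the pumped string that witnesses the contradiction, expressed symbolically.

a^{p+p!} b^{p+p!}

Assume L is regular; let p be its pumping constant.
Choose w = a^p b^{p+p!}. Since p ≠ p+p!, w ∈ L; and |w| ≥ p.
By the pumping lemma, w = xyz with |xy| ≤ p and |y| > 0.
Since the first p symbols of w are all a's and |xy| ≤ p, y lies entirely in the leading a-block: y = a^k for some k with 1 ≤ k ≤ p.
Since 1 ≤ k ≤ p, k divides p!; set t = 1 + p!/k. Then xy^t z has p + (p!/k)·k = p + p! copies of a. Now the a-count equals the b-count, so i ≠ j fails. So xy^t z = a^{p+p!} b^{p+p!} ∉ L.
This is a contradiction; hence L is not regular.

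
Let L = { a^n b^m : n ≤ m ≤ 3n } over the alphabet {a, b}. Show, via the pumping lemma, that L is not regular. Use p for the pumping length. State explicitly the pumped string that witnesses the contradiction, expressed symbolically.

a^{p+k} b^p

Assume L is regular; let p be its pumping constant.
Take w = a^p b^p ∈ L (since p ≤ p ≤ 3p), with |w| = 2p ≥ p.
By the pumping lemma, w = xyz with |xy| ≤ p and |y| > 0.
The first p characters of w are a's, so xy (and hence y) consists only of a's. Write y = a^k, 1 ≤ k ≤ p.
Pump with i = 2: xy^2z = a^{p+k} b^p. Now n = p+k > p = m, so the condition n ≤ m fails. Thus xy^2z ∉ L.
This is a contradiction; hence L is not regular.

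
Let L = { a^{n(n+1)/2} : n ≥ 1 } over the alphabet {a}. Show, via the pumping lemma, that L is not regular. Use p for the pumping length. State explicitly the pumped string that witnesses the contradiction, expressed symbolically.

a^{p(p+1)/2+k}

Assume L is regular; let p be its pumping constant.
Take w = a^{p(p+1)/2} ∈ L with |w| = p(p+1)/2 ≥ p.
By the pumping lemma, w = xyz with |xy| ≤ p and |y| ≥ 1.
Then y = a^k for some k with 1 ≤ k ≤ p.
Pump with i = 2: xy^2z = a^{p(p+1)/2+k}. Since 1 ≤ k ≤ p, p(p+1)/2 < p(p+1)/2+k ≤ p(p+1)/2+p < (p+1)(p+2)/2, so p(p+1)/2+k is strictly between consecutive triangular numbers. So xy^2z ∉ L.
Contradiction. Therefore L is not regular.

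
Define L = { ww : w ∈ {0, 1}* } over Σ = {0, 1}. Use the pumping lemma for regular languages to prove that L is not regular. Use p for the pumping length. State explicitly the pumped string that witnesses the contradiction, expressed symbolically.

Assume L is regular. Let p be the pumping length given by the pumping lemma.
Take w = 0^p 1^p 0^p 1^p = uu where u = 0^p1^p; then w ∈ L and |w| = 4p ≥ p.
The pumping lemma gives a decomposition w = xyz where |xy| ≤ p and y is nonempty.
The first p characters of w are 0's, so xy (and hence y) consists only of 0's. Write y = 0^k, 1 ≤ k ≤ p.
Pump with i = 2: xy^2z = 0^{p+k} 1^p 0^p 1^p, of length 4p+k. Suppose this equals vv. The string starts with 0 and ends with 1, so v does too; thus the boundary between the two copies of v is a 1→0 transition. There is exactly one such transition, at position 2p+k, so |v| = 2p+k and |vv| = 4p+2k ≠ 4p+k since k ≥ 1. So xy^2z ∉ L.
This contradicts the pumping lemma, so L is not regular.

0^{p+k} 1^p 0^p 1^p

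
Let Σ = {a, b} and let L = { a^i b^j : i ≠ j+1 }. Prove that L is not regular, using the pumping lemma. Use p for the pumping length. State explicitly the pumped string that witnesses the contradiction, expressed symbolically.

a^{p+p!} b^{p+p!-1}

Assume L is regular. Let p be the pumping length given by the pumping lemma.
Choose w = a^p b^{p+p!-1}. Since p ≠ (p+p!-1)+1 = p+p!, w ∈ L; and |w| ≥ p.
The pumping lemma gives a decomposition w = xyz where |xy| ≤ p and |y| ≥ 1.
The first p characters of w are a's, so xy (and hence y) consists only of a's. Write y = a^k, 1 ≤ k ≤ p.
Since 1 ≤ k ≤ p, k divides p!; set t = 1 + p!/k. Then xy^t z has p + (p!/k)·k = p + p! copies of a. Now the a-count is p+p! and (b-count)+1 = (p+p!-1)+1 = p+p!, so i ≠ j+1 fails. So xy^t z = a^{p+p!} b^{p+p!-1} ∉ L.
This is a contradiction; hence L is not regular.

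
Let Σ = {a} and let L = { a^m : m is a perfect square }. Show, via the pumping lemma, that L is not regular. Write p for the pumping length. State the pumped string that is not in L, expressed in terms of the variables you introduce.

a^{p²+k}

Toward a contradiction, assume L is regular with pumping length p.
Take w = a^{p²} ∈ L with |w| = p² ≥ p.
By the pumping lemma, w = xyz with |xy| ≤ p and |y| ≥ 1.
Then y = a^k for some k with 1 ≤ k ≤ p.
Pump with i = 2: xy^2z = a^{p²+k}. Since 1 ≤ k ≤ p, p² < p²+k ≤ p²+p < (p+1)², so p²+k lies strictly between consecutive squares and is not a perfect square. So xy^2z ∉ L.
This contradicts the pumping lemma, so L is not regular.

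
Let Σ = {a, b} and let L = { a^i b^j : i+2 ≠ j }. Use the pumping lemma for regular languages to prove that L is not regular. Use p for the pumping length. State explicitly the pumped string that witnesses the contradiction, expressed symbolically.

Suppose for contradiction that L is regular, and let p be the pumping length.
Choose w = a^p b^{p+p!+2}. Since p ≠ (p+p!+2)-2 = p+p!, w ∈ L; and |w| ≥ p.
The pumping lemma gives a decomposition w = xyz where |xy| ≤ p and y is nonempty.
Since the first p symbols of w are all a's and |xy| ≤ p, y lies entirely in the leading a-block: y = a^k for some k with 1 ≤ k ≤ p.
Since 1 ≤ k ≤ p, k divides p!; set t = 1 + p!/k. Then xy^t z has p + (p!/k)·k = p + p! copies of a. Now the a-count is p+p! and (b-count)-2 = (p+p!+2)-2 = p+p!, so i+2 ≠ j fails. So xy^t z = a^{p+p!} b^{p+p!+2} ∉ L.
This contradicts the pumping lemma, so L is not regular.

a^{p+p!} b^{p+p!+2}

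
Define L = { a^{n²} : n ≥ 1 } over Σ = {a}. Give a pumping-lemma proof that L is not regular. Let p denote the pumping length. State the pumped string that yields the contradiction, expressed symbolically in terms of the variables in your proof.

Assume L is regular. Let p be the pumping length given by the pumping lemma.
Take w = a^{p²} ∈ L with |w| = p² ≥ p.
Write w = xyz as guaranteed by the lemma, with |xy| ≤ p and y is nonempty.
Then y = a^k for some k with 1 ≤ k ≤ p.
Pump with i = 2: xy^2z = a^{p²+k}. Since 1 ≤ k ≤ p, p² < p²+k ≤ p²+p < (p+1)², so p²+k lies strictly between consecutive squares and is not a perfect square. So xy^2z ∉ L.
This contradicts the pumping lemma, so L is not regular.

a^{p²+k}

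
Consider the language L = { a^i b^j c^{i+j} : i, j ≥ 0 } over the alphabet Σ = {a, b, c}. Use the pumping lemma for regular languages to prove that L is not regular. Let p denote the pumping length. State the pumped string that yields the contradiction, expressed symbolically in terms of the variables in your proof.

Toward a contradiction, assume L is regular with pumping length p.
Take w = a^p b^p c^{2p} ∈ L (with i=j=p, i+j=2p), |w| = 4p ≥ p.
The pumping lemma gives a decomposition w = xyz where |xy| ≤ p and |y| ≥ 1.
Since the first p symbols of w are all a's and |xy| ≤ p, y lies entirely in the leading a-block: y = a^k for some k with 1 ≤ k ≤ p.
Consider xy^2z = a^{p+k} b^p c^{2p}. Now the a- and b-counts sum to 2p+k, but the c-count is 2p ≠ 2p+k. So xy^2z ∉ L.
Contradiction. Therefore L is not regular.

a^{p+k} b^p c^{2p}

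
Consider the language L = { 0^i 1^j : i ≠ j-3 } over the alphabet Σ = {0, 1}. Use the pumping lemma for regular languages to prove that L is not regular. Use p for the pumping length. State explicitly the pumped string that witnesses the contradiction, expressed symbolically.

Assume L is regular. Let p be the pumping length given by the pumping lemma.
Choose w = 0^p 1^{p+p!+3}. Since p ≠ (p+p!+3)-3 = p+p!, w ∈ L; and |w| ≥ p.
By the pumping lemma, w = xyz with |xy| ≤ p and |y| > 0.
Because |xy| ≤ p and w begins with p copies of 0, we have y = 0^k with 1 ≤ k ≤ p.
Since 1 ≤ k ≤ p, k divides p!; set t = 1 + p!/k. Then xy^t z has p + (p!/k)·k = p + p! copies of 0. Now the 0-count is p+p! and (1-count)-3 = (p+p!+3)-3 = p+p!, so i ≠ j-3 fails. So xy^t z = 0^{p+p!} 1^{p+p!+3} ∉ L.
This contradicts the pumping lemma, so L is not regular.

0^{p+p!} 1^{p+p!+3}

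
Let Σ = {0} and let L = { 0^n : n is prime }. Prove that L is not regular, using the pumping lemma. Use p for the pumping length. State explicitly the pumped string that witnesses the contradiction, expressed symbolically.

Toward a contradiction, assume L is regular with pumping length p.
Let q be a prime with q ≥ p+2 (infinitely many primes exist), and take w = 0^q ∈ L with |w| = q ≥ p.
The pumping lemma gives a decomposition w = xyz where |xy| ≤ p and |y| ≥ 1.
Then y = 0^k for some k with 1 ≤ k ≤ p.
Since 1 ≤ k ≤ p, |xz| = q-k. Pump with i = q+1: |xy^{q+1}z| = (q-k)+(q+1)k = q+qk = q(1+k), which is composite (both factors ≥ 2). So xy^{q+1}z = 0^{q(1+k)} ∉ L.
Contradiction. Therefore L is not regular.

0^{q(1+k)}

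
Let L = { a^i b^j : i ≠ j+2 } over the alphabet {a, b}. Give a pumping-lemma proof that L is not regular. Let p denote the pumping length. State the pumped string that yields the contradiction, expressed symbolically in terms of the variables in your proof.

Suppose for contradiction that L is regular, and let p be the pumping length.
Choose w = a^p b^{p+p!-2}. Since p ≠ (p+p!-2)+2 = p+p!, w ∈ L; and |w| ≥ p.
Write w = xyz as guaranteed by the lemma, with |xy| ≤ p and y is nonempty.
Since the first p symbols of w are all a's and |xy| ≤ p, y lies entirely in the leading a-block: y = a^k for some k with 1 ≤ k ≤ p.
Since 1 ≤ k ≤ p, k divides p!; set t = 1 + p!/k. Then xy^t z has p + (p!/k)·k = p + p! copies of a. Now the a-count is p+p! and (b-count)+2 = (p+p!-2)+2 = p+p!, so i ≠ j+2 fails. So xy^t z = a^{p+p!} b^{p+p!-2} ∉ L.
This is a contradiction; hence L is not regular.

a^{p+p!} b^{p+p!-2}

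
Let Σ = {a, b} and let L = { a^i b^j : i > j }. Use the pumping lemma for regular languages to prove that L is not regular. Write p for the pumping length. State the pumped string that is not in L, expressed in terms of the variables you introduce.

a^{p+1-k} b^p

Assume L is regular; let p be its pumping constant.
Choose w = a^{p+1} b^p ∈ L, with |w| = 2p+1 ≥ p.
By the pumping lemma, w = xyz with |xy| ≤ p and y is nonempty.
Because |xy| ≤ p and w begins with p copies of a, we have y = a^k with 1 ≤ k ≤ p.
Consider xy^0z = xz = a^{p+1-k} b^p. Since k ≥ 1, the a-count p+1-k is at most p, so i > j fails; thus xz ∉ L.
Contradiction. Therefore L is not regular.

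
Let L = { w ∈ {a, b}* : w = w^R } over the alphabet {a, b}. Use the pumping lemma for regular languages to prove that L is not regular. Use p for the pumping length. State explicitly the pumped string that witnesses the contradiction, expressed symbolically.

a^{p+k} b a^p

Assume L is regular. Let p be the pumping length given by the pumping lemma.
Take w = a^p b a^p, a palindrome of length 2p+1 ≥ p.
By the pumping lemma, w = xyz with |xy| ≤ p and |y| > 0.
Since the first p symbols of w are all a's and |xy| ≤ p, y lies entirely in the leading a-block: y = a^k for some k with 1 ≤ k ≤ p.
Pump with i = 2: xy^2z = a^{p+k} b a^p. Its reverse is a^p b a^{p+k}, which differs from xy^2z since k ≥ 1. So xy^2z is not a palindrome and xy^2z ∉ L.
Contradiction. Therefore L is not regular.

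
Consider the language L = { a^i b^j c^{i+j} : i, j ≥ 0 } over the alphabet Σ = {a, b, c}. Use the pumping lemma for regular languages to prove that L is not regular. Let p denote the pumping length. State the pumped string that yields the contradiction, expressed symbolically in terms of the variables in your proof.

Toward a contradiction, assume L is regular with pumping length p.
Take w = a^p b^p c^{2p} ∈ L (with i=j=p, i+j=2p), |w| = 4p ≥ p.
By the pumping lemma, w = xyz with |xy| ≤ p and |y| > 0.
The first p characters of w are a's, so xy (and hence y) consists only of a's. Write y = a^k, 1 ≤ k ≤ p.
Consider xy^2z = a^{p+k} b^p c^{2p}. Now the a- and b-counts sum to 2p+k, but the c-count is 2p ≠ 2p+k. So xy^2z ∉ L.
Contradiction. Therefore L is not regular.

a^{p+k} b^p c^{2p}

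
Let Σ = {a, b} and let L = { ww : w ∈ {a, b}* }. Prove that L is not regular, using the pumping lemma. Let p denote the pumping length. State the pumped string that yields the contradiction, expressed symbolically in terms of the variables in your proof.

Assume L is regular; let p be its pumping constant.
Take w = a^p b^p a^p b^p = uu where u = a^pb^p; then w ∈ L and |w| = 4p ≥ p.
By the pumping lemma, w = xyz with |xy| ≤ p and |y| ≥ 1.
Because |xy| ≤ p and w begins with p copies of a, we have y = a^k with 1 ≤ k ≤ p.
Pump with i = 2: xy^2z = a^{p+k} b^p a^p b^p, of length 4p+k. Suppose this equals vv. The string starts with a and ends with b, so v does too; thus the boundary between the two copies of v is a b→a transition. There is exactly one such transition, at position 2p+k, so |v| = 2p+k and |vv| = 4p+2k ≠ 4p+k since k ≥ 1. So xy^2z ∉ L.
This is a contradiction; hence L is not regular.

a^{p+k} b^p a^p b^p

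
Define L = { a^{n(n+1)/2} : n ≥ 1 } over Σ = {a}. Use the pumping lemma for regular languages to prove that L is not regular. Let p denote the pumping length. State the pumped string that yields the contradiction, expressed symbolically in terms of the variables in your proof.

a^{p(p+1)/2+k}

Assume L is regular. Let p be the pumping length given by the pumping lemma.
Take w = a^{p(p+1)/2} ∈ L with |w| = p(p+1)/2 ≥ p.
By the pumping lemma, w = xyz with |xy| ≤ p and |y| > 0.
Then y = a^k for some k with 1 ≤ k ≤ p.
Pump with i = 2: xy^2z = a^{p(p+1)/2+k}. Since 1 ≤ k ≤ p, p(p+1)/2 < p(p+1)/2+k ≤ p(p+1)/2+p < (p+1)(p+2)/2, so p(p+1)/2+k is strictly between consecutive triangular numbers. So xy^2z ∉ L.
Contradiction. Therefore L is not regular.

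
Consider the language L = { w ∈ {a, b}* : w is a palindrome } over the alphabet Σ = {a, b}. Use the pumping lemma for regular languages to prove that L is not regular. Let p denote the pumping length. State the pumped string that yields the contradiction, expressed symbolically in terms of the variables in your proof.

a^{p+k} b a^p

Toward a contradiction, assume L is regular with pumping length p.
Take w = a^p b a^p, a palindrome of length 2p+1 ≥ p.
By the pumping lemma, w = xyz with |xy| ≤ p and |y| > 0.
Since the first p symbols of w are all a's and |xy| ≤ p, y lies entirely in the leading a-block: y = a^k for some k with 1 ≤ k ≤ p.
Pump with i = 2: xy^2z = a^{p+k} b a^p. Its reverse is a^p b a^{p+k}, which differs from xy^2z since k ≥ 1. So xy^2z is not a palindrome and xy^2z ∉ L.
This contradicts the pumping lemma, so L is not regular.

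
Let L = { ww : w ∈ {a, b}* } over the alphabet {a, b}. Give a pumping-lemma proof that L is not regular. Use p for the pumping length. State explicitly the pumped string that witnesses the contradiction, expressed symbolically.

a^{p+k} b^p a^p b^p

Assume L is regular; let p be its pumping constant.
Take w = a^p b^p a^p b^p = uu where u = a^pb^p; then w ∈ L and |w| = 4p ≥ p.
By the pumping lemma, w = xyz with |xy| ≤ p and |y| > 0.
Because |xy| ≤ p and w begins with p copies of a, we have y = a^k with 1 ≤ k ≤ p.
Pump with i = 2: xy^2z = a^{p+k} b^p a^p b^p, of length 4p+k. Suppose this equals vv. The string starts with a and ends with b, so v does too; thus the boundary between the two copies of v is a b→a transition. There is exactly one such transition, at position 2p+k, so |v| = 2p+k and |vv| = 4p+2k ≠ 4p+k since k ≥ 1. So xy^2z ∉ L.
This is a contradiction; hence L is not regular.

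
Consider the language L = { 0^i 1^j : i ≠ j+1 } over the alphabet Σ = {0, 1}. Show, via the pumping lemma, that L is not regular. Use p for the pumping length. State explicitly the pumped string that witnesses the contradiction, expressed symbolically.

0^{p+p!} 1^{p+p!-1}

Assume L is regular; let p be its pumping constant.
Choose w = 0^p 1^{p+p!-1}. Since p ≠ (p+p!-1)+1 = p+p!, w ∈ L; and |w| ≥ p.
Write w = xyz as guaranteed by the lemma, with |xy| ≤ p and |y| > 0.
Because |xy| ≤ p and w begins with p copies of 0, we have y = 0^k with 1 ≤ k ≤ p.
Since 1 ≤ k ≤ p, k divides p!; set t = 1 + p!/k. Then xy^t z has p + (p!/k)·k = p + p! copies of 0. Now the 0-count is p+p! and (1-count)+1 = (p+p!-1)+1 = p+p!, so i ≠ j+1 fails. So xy^t z = 0^{p+p!} 1^{p+p!-1} ∉ L.
This is a contradiction; hence L is not regular.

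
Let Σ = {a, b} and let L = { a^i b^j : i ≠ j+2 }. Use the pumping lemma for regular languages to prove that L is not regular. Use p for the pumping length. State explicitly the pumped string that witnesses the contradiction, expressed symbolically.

a^{p+p!} b^{p+p!-2}

Assume L is regular; let p be its pumping constant.
Choose w = a^p b^{p+p!-2}. Since p ≠ (p+p!-2)+2 = p+p!, w ∈ L; and |w| ≥ p.
Write w = xyz as guaranteed by the lemma, with |xy| ≤ p and y is nonempty.
Because |xy| ≤ p and w begins with p copies of a, we have y = a^k with 1 ≤ k ≤ p.
Since 1 ≤ k ≤ p, k divides p!; set t = 1 + p!/k. Then xy^t z has p + (p!/k)·k = p + p! copies of a. Now the a-count is p+p! and (b-count)+2 = (p+p!-2)+2 = p+p!, so i ≠ j+2 fails. So xy^t z = a^{p+p!} b^{p+p!-2} ∉ L.
Contradiction. Therefore L is not regular.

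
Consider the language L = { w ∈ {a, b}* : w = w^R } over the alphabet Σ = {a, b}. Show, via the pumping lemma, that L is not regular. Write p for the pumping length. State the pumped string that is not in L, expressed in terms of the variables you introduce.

a^{p+k} b a^p

Assume L is regular; let p be its pumping constant.
Take w = a^p b a^p, a palindrome of length 2p+1 ≥ p.
By the pumping lemma, w = xyz with |xy| ≤ p and |y| ≥ 1.
The first p characters of w are a's, so xy (and hence y) consists only of a's. Write y = a^k, 1 ≤ k ≤ p.
Pump with i = 2: xy^2z = a^{p+k} b a^p. Its reverse is a^p b a^{p+k}, which differs from xy^2z since k ≥ 1. So xy^2z is not a palindrome and xy^2z ∉ L.
This contradicts the pumping lemma, so L is not regular.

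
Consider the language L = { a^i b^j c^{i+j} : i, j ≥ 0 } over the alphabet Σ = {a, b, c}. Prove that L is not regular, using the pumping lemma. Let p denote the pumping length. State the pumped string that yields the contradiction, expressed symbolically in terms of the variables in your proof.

a^{p+k} b^p c^{2p}

Toward a contradiction, assume L is regular with pumping length p.
Take w = a^p b^p c^{2p} ∈ L (with i=j=p, i+j=2p), |w| = 4p ≥ p.
By the pumping lemma, w = xyz with |xy| ≤ p and |y| > 0.
The first p characters of w are a's, so xy (and hence y) consists only of a's. Write y = a^k, 1 ≤ k ≤ p.
Consider xy^2z = a^{p+k} b^p c^{2p}. Now the a- and b-counts sum to 2p+k, but the c-count is 2p ≠ 2p+k. So xy^2z ∉ L.
This is a contradiction; hence L is not regular.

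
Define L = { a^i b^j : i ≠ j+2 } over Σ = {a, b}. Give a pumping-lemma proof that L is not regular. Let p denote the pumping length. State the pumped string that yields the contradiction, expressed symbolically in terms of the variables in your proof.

Toward a contradiction, assume L is regular with pumping length p.
Choose w = a^p b^{p+p!-2}. Since p ≠ (p+p!-2)+2 = p+p!, w ∈ L; and |w| ≥ p.
The pumping lemma gives a decomposition w = xyz where |xy| ≤ p and |y| ≥ 1.
Since the first p symbols of w are all a's and |xy| ≤ p, y lies entirely in the leading a-block: y = a^k for some k with 1 ≤ k ≤ p.
Since 1 ≤ k ≤ p, k divides p!; set t = 1 + p!/k. Then xy^t z has p + (p!/k)·k = p + p! copies of a. Now the a-count is p+p! and (b-count)+2 = (p+p!-2)+2 = p+p!, so i ≠ j+2 fails. So xy^t z = a^{p+p!} b^{p+p!-2} ∉ L.
This contradicts the pumping lemma, so L is not regular.

a^{p+p!} b^{p+p!-2}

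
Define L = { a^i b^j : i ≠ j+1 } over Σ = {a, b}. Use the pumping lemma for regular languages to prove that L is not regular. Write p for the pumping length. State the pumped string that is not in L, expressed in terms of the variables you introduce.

Assume L is regular; let p be its pumping constant.
Choose w = a^p b^{p+p!-1}. Since p ≠ (p+p!-1)+1 = p+p!, w ∈ L; and |w| ≥ p.
Write w = xyz as guaranteed by the lemma, with |xy| ≤ p and |y| > 0.
Since the first p symbols of w are all a's and |xy| ≤ p, y lies entirely in the leading a-block: y = a^k for some k with 1 ≤ k ≤ p.
Since 1 ≤ k ≤ p, k divides p!; set t = 1 + p!/k. Then xy^t z has p + (p!/k)·k = p + p! copies of a. Now the a-count is p+p! and (b-count)+1 = (p+p!-1)+1 = p+p!, so i ≠ j+1 fails. So xy^t z = a^{p+p!} b^{p+p!-1} ∉ L.
This is a contradiction; hence L is not regular.

a^{p+p!} b^{p+p!-1}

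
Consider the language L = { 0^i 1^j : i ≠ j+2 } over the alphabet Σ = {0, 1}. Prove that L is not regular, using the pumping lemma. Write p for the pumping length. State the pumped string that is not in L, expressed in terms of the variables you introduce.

Toward a contradiction, assume L is regular with pumping length p.
Choose w = 0^p 1^{p+p!-2}. Since p ≠ (p+p!-2)+2 = p+p!, w ∈ L; and |w| ≥ p.
The pumping lemma gives a decomposition w = xyz where |xy| ≤ p and y is nonempty.
The first p characters of w are 0's, so xy (and hence y) consists only of 0's. Write y = 0^k, 1 ≤ k ≤ p.
Since 1 ≤ k ≤ p, k divides p!; set t = 1 + p!/k. Then xy^t z has p + (p!/k)·k = p + p! copies of 0. Now the 0-count is p+p! and (1-count)+2 = (p+p!-2)+2 = p+p!, so i ≠ j+2 fails. So xy^t z = 0^{p+p!} 1^{p+p!-2} ∉ L.
This contradicts the pumping lemma, so L is not regular.

0^{p+p!} 1^{p+p!-2}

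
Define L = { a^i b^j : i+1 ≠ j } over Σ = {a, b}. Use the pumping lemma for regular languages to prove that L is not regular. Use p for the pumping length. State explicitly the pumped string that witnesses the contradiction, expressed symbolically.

a^{p+p!} b^{p+p!+1}

Assume L is regular; let p be its pumping constant.
Choose w = a^p b^{p+p!+1}. Since p ≠ (p+p!+1)-1 = p+p!, w ∈ L; and |w| ≥ p.
Write w = xyz as guaranteed by the lemma, with |xy| ≤ p and y is nonempty.
The first p characters of w are a's, so xy (and hence y) consists only of a's. Write y = a^k, 1 ≤ k ≤ p.
Since 1 ≤ k ≤ p, k divides p!; set t = 1 + p!/k. Then xy^t z has p + (p!/k)·k = p + p! copies of a. Now the a-count is p+p! and (b-count)-1 = (p+p!+1)-1 = p+p!, so i+1 ≠ j fails. So xy^t z = a^{p+p!} b^{p+p!+1} ∉ L.
This contradicts the pumping lemma, so L is not regular.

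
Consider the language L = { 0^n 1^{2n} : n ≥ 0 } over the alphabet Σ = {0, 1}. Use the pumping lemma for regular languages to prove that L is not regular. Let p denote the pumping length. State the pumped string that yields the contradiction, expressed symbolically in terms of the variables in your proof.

0^{p+k} 1^{2p}

Toward a contradiction, assume L is regular with pumping length p.
Choose w = 0^p 1^{2p}, which is in L with |w| = 3p ≥ p.
Write w = xyz as guaranteed by the lemma, with |xy| ≤ p and |y| ≥ 1.
The first p characters of w are 0's, so xy (and hence y) consists only of 0's. Write y = 0^k, 1 ≤ k ≤ p.
Pump with i = 2: xy^2z = 0^{p+k} 1^{2p}. For this to lie in L we would need 2p = 2(p+k), which forces k = 0. But k ≥ 1, so xy^2z ∉ L.
This is a contradiction; hence L is not regular.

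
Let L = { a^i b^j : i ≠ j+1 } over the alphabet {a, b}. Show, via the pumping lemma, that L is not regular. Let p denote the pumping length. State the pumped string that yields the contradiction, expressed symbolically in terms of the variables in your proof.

Toward a contradiction, assume L is regular with pumping length p.
Choose w = a^p b^{p+p!-1}. Since p ≠ (p+p!-1)+1 = p+p!, w ∈ L; and |w| ≥ p.
The pumping lemma gives a decomposition w = xyz where |xy| ≤ p and |y| ≥ 1.
Since the first p symbols of w are all a's and |xy| ≤ p, y lies entirely in the leading a-block: y = a^k for some k with 1 ≤ k ≤ p.
Since 1 ≤ k ≤ p, k divides p!; set t = 1 + p!/k. Then xy^t z has p + (p!/k)·k = p + p! copies of a. Now the a-count is p+p! and (b-count)+1 = (p+p!-1)+1 = p+p!, so i ≠ j+1 fails. So xy^t z = a^{p+p!} b^{p+p!-1} ∉ L.
This contradicts the pumping lemma, so L is not regular.

a^{p+p!} b^{p+p!-1}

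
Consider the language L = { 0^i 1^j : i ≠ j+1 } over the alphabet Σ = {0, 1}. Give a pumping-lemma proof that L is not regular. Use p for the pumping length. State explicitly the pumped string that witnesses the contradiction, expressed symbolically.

0^{p+p!} 1^{p+p!-1}

Suppose for contradiction that L is regular, and let p be the pumping length.
Choose w = 0^p 1^{p+p!-1}. Since p ≠ (p+p!-1)+1 = p+p!, w ∈ L; and |w| ≥ p.
By the pumping lemma, w = xyz with |xy| ≤ p and |y| > 0.
The first p characters of w are 0's, so xy (and hence y) consists only of 0's. Write y = 0^k, 1 ≤ k ≤ p.
Since 1 ≤ k ≤ p, k divides p!; set t = 1 + p!/k. Then xy^t z has p + (p!/k)·k = p + p! copies of 0. Now the 0-count is p+p! and (1-count)+1 = (p+p!-1)+1 = p+p!, so i ≠ j+1 fails. So xy^t z = 0^{p+p!} 1^{p+p!-1} ∉ L.
This contradicts the pumping lemma, so L is not regular.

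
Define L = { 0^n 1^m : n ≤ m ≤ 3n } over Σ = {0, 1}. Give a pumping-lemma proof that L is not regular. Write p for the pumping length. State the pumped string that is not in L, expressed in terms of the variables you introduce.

Suppose for contradiction that L is regular, and let p be the pumping length.
Take w = 0^p 1^p ∈ L (since p ≤ p ≤ 3p), with |w| = 2p ≥ p.
By the pumping lemma, w = xyz with |xy| ≤ p and |y| > 0.
Because |xy| ≤ p and w begins with p copies of 0, we have y = 0^k with 1 ≤ k ≤ p.
Pump with i = 2: xy^2z = 0^{p+k} 1^p. Now n = p+k > p = m, so the condition n ≤ m fails. Thus xy^2z ∉ L.
Contradiction. Therefore L is not regular.

0^{p+k} 1^p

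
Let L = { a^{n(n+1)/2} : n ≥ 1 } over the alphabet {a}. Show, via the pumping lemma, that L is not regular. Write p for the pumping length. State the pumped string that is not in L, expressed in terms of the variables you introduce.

Assume L is regular. Let p be the pumping length given by the pumping lemma.
Take w = a^{p(p+1)/2} ∈ L with |w| = p(p+1)/2 ≥ p.
By the pumping lemma, w = xyz with |xy| ≤ p and |y| > 0.
Then y = a^k for some k with 1 ≤ k ≤ p.
Pump with i = 2: xy^2z = a^{p(p+1)/2+k}. Since 1 ≤ k ≤ p, p(p+1)/2 < p(p+1)/2+k ≤ p(p+1)/2+p < (p+1)(p+2)/2, so p(p+1)/2+k is strictly between consecutive triangular numbers. So xy^2z ∉ L.
This is a contradiction; hence L is not regular.

a^{p(p+1)/2+k}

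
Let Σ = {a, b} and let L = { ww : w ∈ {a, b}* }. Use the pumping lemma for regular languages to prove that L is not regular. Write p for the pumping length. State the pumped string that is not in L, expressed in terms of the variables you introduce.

Suppose for contradiction that L is regular, and let p be the pumping length.
Take w = a^p b^p a^p b^p = uu where u = a^pb^p; then w ∈ L and |w| = 4p ≥ p.
By the pumping lemma, w = xyz with |xy| ≤ p and |y| ≥ 1.
The first p characters of w are a's, so xy (and hence y) consists only of a's. Write y = a^k, 1 ≤ k ≤ p.
Pump with i = 2: xy^2z = a^{p+k} b^p a^p b^p, of length 4p+k. Suppose this equals vv. The string starts with a and ends with b, so v does too; thus the boundary between the two copies of v is a b→a transition. There is exactly one such transition, at position 2p+k, so |v| = 2p+k and |vv| = 4p+2k ≠ 4p+k since k ≥ 1. So xy^2z ∉ L.
This contradicts the pumping lemma, so L is not regular.

a^{p+k} b^p a^p b^p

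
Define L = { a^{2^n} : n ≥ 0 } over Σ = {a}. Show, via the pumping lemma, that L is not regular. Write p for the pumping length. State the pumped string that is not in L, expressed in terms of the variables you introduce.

Assume L is regular. Let p be the pumping length given by the pumping lemma.
Take w = a^{2^p} ∈ L with |w| = 2^p ≥ p.
Write w = xyz as guaranteed by the lemma, with |xy| ≤ p and y is nonempty.
Then y = a^k for some k with 1 ≤ k ≤ p.
Pump with i = 2: xy^2z = a^{2^p+k}. Since 1 ≤ k ≤ p < 2^p, we have 2^p < 2^p+k < 2^{p+1}, so 2^p+k is not a power of 2. So xy^2z ∉ L.
This is a contradiction; hence L is not regular.

a^{2^p+k}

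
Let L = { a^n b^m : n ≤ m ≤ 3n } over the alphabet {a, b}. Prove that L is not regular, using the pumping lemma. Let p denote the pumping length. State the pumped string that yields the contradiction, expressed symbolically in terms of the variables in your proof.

Assume L is regular. Let p be the pumping length given by the pumping lemma.
Take w = a^p b^p ∈ L (since p ≤ p ≤ 3p), with |w| = 2p ≥ p.
The pumping lemma gives a decomposition w = xyz where |xy| ≤ p and |y| ≥ 1.
The first p characters of w are a's, so xy (and hence y) consists only of a's. Write y = a^k, 1 ≤ k ≤ p.
Pump with i = 2: xy^2z = a^{p+k} b^p. Now n = p+k > p = m, so the condition n ≤ m fails. Thus xy^2z ∉ L.
This is a contradiction; hence L is not regular.

a^{p+k} b^p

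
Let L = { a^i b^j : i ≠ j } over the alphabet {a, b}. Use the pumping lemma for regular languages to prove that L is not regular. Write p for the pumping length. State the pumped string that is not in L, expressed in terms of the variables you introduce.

a^{p+p!} b^{p+p!}

Assume L is regular; let p be its pumping constant.
Choose w = a^p b^{p+p!}. Since p ≠ p+p!, w ∈ L; and |w| ≥ p.
The pumping lemma gives a decomposition w = xyz where |xy| ≤ p and |y| ≥ 1.
Because |xy| ≤ p and w begins with p copies of a, we have y = a^k with 1 ≤ k ≤ p.
Since 1 ≤ k ≤ p, k divides p!; set t = 1 + p!/k. Then xy^t z has p + (p!/k)·k = p + p! copies of a. Now the a-count equals the b-count, so i ≠ j fails. So xy^t z = a^{p+p!} b^{p+p!} ∉ L.
This is a contradiction; hence L is not regular.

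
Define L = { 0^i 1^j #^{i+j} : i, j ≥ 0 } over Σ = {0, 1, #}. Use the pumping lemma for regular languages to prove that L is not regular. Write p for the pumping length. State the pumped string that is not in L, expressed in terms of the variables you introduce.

Toward a contradiction, assume L is regular with pumping length p.
Take w = 0^p 1^p #^{2p} ∈ L (with i=j=p, i+j=2p), |w| = 4p ≥ p.
The pumping lemma gives a decomposition w = xyz where |xy| ≤ p and y is nonempty.
The first p characters of w are 0's, so xy (and hence y) consists only of 0's. Write y = 0^k, 1 ≤ k ≤ p.
Consider xy^2z = 0^{p+k} 1^p #^{2p}. Now the 0- and 1-counts sum to 2p+k, but the #-count is 2p ≠ 2p+k. So xy^2z ∉ L.
This contradicts the pumping lemma, so L is not regular.

0^{p+k} 1^p #^{2p}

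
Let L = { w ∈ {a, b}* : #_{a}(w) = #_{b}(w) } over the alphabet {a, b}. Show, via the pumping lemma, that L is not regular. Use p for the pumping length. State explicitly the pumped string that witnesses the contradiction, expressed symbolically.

a^{p+k} b^p

Assume L is regular; let p be its pumping constant.
Choose w = a^p b^p ∈ L with |w| = 2p ≥ p.
By the pumping lemma, w = xyz with |xy| ≤ p and |y| > 0.
Because |xy| ≤ p and w begins with p copies of a, we have y = a^k with 1 ≤ k ≤ p.
Pump with i = 2: xy^2z = a^{p+k} b^p has p+k occurrences of a but only p of b. Since k ≥ 1 the counts differ, so xy^2z ∉ L.
This is a contradiction; hence L is not regular.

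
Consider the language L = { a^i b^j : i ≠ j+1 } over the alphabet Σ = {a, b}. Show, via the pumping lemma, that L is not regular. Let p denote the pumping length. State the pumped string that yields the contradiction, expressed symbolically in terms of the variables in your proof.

Assume L is regular; let p be its pumping constant.
Choose w = a^p b^{p+p!-1}. Since p ≠ (p+p!-1)+1 = p+p!, w ∈ L; and |w| ≥ p.
The pumping lemma gives a decomposition w = xyz where |xy| ≤ p and |y| > 0.
Because |xy| ≤ p and w begins with p copies of a, we have y = a^k with 1 ≤ k ≤ p.
Since 1 ≤ k ≤ p, k divides p!; set t = 1 + p!/k. Then xy^t z has p + (p!/k)·k = p + p! copies of a. Now the a-count is p+p! and (b-count)+1 = (p+p!-1)+1 = p+p!, so i ≠ j+1 fails. So xy^t z = a^{p+p!} b^{p+p!-1} ∉ L.
This contradicts the pumping lemma, so L is not regular.

a^{p+p!} b^{p+p!-1}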